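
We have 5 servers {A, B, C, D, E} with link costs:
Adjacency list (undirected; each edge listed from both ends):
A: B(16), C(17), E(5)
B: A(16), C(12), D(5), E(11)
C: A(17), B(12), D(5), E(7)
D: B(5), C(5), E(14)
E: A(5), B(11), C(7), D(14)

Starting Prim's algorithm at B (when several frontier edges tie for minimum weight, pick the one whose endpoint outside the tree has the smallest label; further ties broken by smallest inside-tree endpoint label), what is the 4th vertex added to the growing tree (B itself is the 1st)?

E

Prim's algorithm from B:
Step 1: frontier [B–D 5, B–E 11, B–C 12, A–B 16] → take B–D (5); add D.
Step 2: frontier [B–E 11, B–C 12, A–B 16, C–D 5, D–E 14] → take C–D (5); add C.
Step 3: frontier [B–E 11, A–B 16, C–E 7, A–C 17, D–E 14] → take C–E (7); add E.
Step 4: frontier [A–B 16, A–C 17, A–E 5] → take A–E (5); add A.
Vertex order: B, D, C, E, A. The 4th vertex is E.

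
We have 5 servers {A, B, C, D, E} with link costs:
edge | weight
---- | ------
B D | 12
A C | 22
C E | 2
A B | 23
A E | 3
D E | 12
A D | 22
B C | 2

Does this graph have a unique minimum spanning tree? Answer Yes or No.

No

Kruskal: consider edges lightest-first.
B C (2): add — endpoints in different components.
C E (2): add — endpoints in different components.
A E (3): add — endpoints in different components.
B D (12): add — endpoints in different components.
Non-tree edge D E has weight 12, equal to the heaviest edge on its tree cycle — swapping gives another MST of the same weight. Not unique.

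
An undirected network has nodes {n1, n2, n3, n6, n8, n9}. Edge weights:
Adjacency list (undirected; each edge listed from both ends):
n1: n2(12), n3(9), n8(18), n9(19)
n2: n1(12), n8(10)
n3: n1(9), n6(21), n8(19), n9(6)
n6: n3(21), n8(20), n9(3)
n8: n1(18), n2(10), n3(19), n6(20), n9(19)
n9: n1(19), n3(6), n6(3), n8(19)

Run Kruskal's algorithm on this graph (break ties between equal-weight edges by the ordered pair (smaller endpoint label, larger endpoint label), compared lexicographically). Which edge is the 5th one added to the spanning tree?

n1-n2

Kruskal: consider edges lightest-first.
n6—n9 (3): add. Components now {n8} {n6,n9} {n3} {n1} {n2}
n3—n9 (6): add. Components now {n8} {n3,n6,n9} {n1} {n2}
n1—n3 (9): add. Components now {n8} {n1,n3,n6,n9} {n2}
n2—n8 (10): add. Components now {n2,n8} {n1,n3,n6,n9}
n1—n2 (12): add. Components now {n1,n2,n3,n6,n8,n9}
The 5th edge added is n1—n2.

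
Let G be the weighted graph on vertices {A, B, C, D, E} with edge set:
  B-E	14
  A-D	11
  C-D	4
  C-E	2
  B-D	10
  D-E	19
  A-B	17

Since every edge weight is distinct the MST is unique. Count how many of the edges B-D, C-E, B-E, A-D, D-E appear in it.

3

Sort edges by weight, then run Kruskal:
C-E (2): add — endpoints in different components.
C-D (4): add — endpoints in different components.
B-D (10): add — endpoints in different components.
A-D (11): add — endpoints in different components.
MST edge set: {C-E, C-D, B-D, A-D}.
Of the listed edges, {B-D, C-E, A-D} are in the MST → 3.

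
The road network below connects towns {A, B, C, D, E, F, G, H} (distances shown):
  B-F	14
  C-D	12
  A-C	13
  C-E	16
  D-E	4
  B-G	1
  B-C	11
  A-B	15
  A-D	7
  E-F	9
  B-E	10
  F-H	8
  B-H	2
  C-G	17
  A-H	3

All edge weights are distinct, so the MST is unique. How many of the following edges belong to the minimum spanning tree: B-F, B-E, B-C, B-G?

2

Sort edges by weight, then run Kruskal:
B-G (1): add — endpoints in different components.
B-H (2): add — endpoints in different components.
A-H (3): add — endpoints in different components.
D-E (4): add — endpoints in different components.
A-D (7): add — endpoints in different components.
F-H (8): add — endpoints in different components.
E-F (9): skip — E and F already connected.
B-E (10): skip — B and E already connected.
B-C (11): add — endpoints in different components.
MST edge set: {B-G, B-H, A-H, D-E, A-D, F-H, B-C}.
Of the listed edges, {B-C, B-G} are in the MST → 2.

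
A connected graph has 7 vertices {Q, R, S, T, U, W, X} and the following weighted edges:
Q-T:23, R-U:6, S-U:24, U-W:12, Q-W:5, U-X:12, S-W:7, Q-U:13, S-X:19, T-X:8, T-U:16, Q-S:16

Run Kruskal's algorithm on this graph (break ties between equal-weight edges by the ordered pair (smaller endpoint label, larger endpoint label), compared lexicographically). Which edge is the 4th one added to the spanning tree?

T-X

Kruskal: consider edges lightest-first.
Q-W (5): add. Components now {Q,W} {S} {X} {R} {T} {U}
R-U (6): add. Components now {Q,W} {S} {X} {R,U} {T}
S-W (7): add. Components now {Q,S,W} {X} {R,U} {T}
T-X (8): add. Components now {Q,S,W} {T,X} {R,U}
U-W (12): add. Components now {Q,R,S,U,W} {T,X}
U-X (12): add. Components now {Q,R,S,T,U,W,X}
The 4th edge added is T-X.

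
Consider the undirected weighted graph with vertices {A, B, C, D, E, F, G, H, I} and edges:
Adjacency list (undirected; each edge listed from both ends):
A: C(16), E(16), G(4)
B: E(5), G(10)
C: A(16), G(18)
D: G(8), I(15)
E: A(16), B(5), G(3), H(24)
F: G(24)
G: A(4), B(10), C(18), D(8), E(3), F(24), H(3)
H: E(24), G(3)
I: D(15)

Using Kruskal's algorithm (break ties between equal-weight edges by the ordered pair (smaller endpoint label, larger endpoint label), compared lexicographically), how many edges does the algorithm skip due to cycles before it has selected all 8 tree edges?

Kruskal's algorithm — process edges by increasing weight (ties by edge label):
E—G (3): add — endpoints in different components.
G—H (3): add — endpoints in different components.
A—G (4): add — endpoints in different components.
B—E (5): add — endpoints in different components.
D—G (8): add — endpoints in different components.
B—G (10): skip — B and G already connected.
D—I (15): add — endpoints in different components.
A—C (16): add — endpoints in different components.
A—E (16): skip — A and E already connected.
C—G (18): skip — C and G already connected.
E—H (24): skip — E and H already connected.
F—G (24): add — endpoints in different components.
Edges rejected before the tree was complete: 4.

4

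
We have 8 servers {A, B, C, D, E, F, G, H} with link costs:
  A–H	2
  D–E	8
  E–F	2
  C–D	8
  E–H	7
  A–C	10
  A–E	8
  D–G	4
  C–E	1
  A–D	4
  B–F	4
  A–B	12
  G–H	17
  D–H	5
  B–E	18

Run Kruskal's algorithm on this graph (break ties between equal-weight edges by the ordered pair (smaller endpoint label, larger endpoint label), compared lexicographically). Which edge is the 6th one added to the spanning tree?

Kruskal's algorithm — process edges by increasing weight (ties by edge label):
C–E (1): add — endpoints in different components.
A–H (2): add — endpoints in different components.
E–F (2): add — endpoints in different components.
A–D (4): add — endpoints in different components.
B–F (4): add — endpoints in different components.
D–G (4): add — endpoints in different components.
D–H (5): skip — D and H already connected.
E–H (7): add — endpoints in different components.
The 6th edge added is D–G.

D-G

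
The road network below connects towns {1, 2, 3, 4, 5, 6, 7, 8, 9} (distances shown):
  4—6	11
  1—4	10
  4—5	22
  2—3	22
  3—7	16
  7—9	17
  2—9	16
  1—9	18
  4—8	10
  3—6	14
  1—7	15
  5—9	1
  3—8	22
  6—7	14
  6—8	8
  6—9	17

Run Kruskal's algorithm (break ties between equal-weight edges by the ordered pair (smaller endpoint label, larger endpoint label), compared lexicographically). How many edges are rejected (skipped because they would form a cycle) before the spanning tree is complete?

3

Sort edges by weight, then run Kruskal:
5—9 (1): add — endpoints in different components.
6—8 (8): add — endpoints in different components.
1—4 (10): add — endpoints in different components.
4—8 (10): add — endpoints in different components.
4—6 (11): skip — 4 and 6 already connected.
3—6 (14): add — endpoints in different components.
6—7 (14): add — endpoints in different components.
1—7 (15): skip — 1 and 7 already connected.
2—9 (16): add — endpoints in different components.
3—7 (16): skip — 3 and 7 already connected.
6—9 (17): add — endpoints in different components.
Edges rejected before the tree was complete: 3.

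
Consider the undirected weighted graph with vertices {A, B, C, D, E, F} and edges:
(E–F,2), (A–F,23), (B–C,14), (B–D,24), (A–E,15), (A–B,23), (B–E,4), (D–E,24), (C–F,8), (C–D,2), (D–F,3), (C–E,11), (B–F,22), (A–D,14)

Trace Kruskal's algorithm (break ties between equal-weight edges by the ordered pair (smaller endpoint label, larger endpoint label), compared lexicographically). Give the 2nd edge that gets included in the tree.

E-F

Kruskal's algorithm — process edges by increasing weight (ties by edge label):
C–D (2): add. Components now {A} {B} {C,D} {E} {F}
E–F (2): add. Components now {A} {B} {C,D} {E,F}
D–F (3): add. Components now {A} {B} {C,D,E,F}
B–E (4): add. Components now {A} {B,C,D,E,F}
C–F (8): skip — C and F already connected.
C–E (11): skip — C and E already connected.
A–D (14): add. Components now {A,B,C,D,E,F}
The 2nd edge added is E–F.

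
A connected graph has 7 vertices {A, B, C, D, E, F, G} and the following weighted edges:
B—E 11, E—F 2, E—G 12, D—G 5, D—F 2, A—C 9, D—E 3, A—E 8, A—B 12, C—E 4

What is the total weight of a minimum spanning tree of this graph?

32

Kruskal's algorithm — process edges by increasing weight (ties by edge label):
D—F (2): add. Components now {A} {B} {C} {D,F} {E} {G}
E—F (2): add. Components now {A} {B} {C} {D,E,F} {G}
D—E (3): skip — D and E already connected.
C—E (4): add. Components now {A} {B} {C,D,E,F} {G}
D—G (5): add. Components now {A} {B} {C,D,E,F,G}
A—E (8): add. Components now {A,C,D,E,F,G} {B}
A—C (9): skip — A and C already connected.
B—E (11): add. Components now {A,B,C,D,E,F,G}
MST edges: D—F, E—F, C—E, D—G, A—E, B—E; total weight 2+2+4+5+8+11 = 32.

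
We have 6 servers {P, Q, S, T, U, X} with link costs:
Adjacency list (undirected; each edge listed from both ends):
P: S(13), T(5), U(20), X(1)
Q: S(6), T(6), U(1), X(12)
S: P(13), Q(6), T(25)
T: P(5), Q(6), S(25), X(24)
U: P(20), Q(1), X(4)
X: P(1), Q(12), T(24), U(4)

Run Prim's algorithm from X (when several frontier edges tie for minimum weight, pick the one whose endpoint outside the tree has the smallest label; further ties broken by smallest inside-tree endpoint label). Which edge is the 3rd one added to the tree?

Prim, starting at X.
Step 1: cheapest edge leaving the tree is P—X (1); add P.
Step 2: cheapest edge leaving the tree is U—X (4); add U.
Step 3: cheapest edge leaving the tree is Q—U (1); add Q.
Step 4: cheapest edge leaving the tree is P—T (5); add T.
Step 5: cheapest edge leaving the tree is Q—S (6); add S.
The 3rd edge added is Q—U.

Q-U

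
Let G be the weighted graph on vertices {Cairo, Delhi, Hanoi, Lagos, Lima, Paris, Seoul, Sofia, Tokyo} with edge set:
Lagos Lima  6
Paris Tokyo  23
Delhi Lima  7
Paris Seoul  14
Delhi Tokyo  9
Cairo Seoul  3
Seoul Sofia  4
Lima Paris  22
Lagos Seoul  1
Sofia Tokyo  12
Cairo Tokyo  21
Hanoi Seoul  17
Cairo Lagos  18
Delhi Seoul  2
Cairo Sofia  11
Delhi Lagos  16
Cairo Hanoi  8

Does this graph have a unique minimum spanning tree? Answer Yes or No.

Yes

Sort edges by weight, then run Kruskal:
Lagos Seoul (1): add — endpoints in different components.
Delhi Seoul (2): add — endpoints in different components.
Cairo Seoul (3): add — endpoints in different components.
Seoul Sofia (4): add — endpoints in different components.
Lagos Lima (6): add — endpoints in different components.
Delhi Lima (7): skip — Lima and Delhi already connected.
Cairo Hanoi (8): add — endpoints in different components.
Delhi Tokyo (9): add — endpoints in different components.
Cairo Sofia (11): skip — Cairo and Sofia already connected.
Sofia Tokyo (12): skip — Tokyo and Sofia already connected.
Paris Seoul (14): add — endpoints in different components.
Every non-tree edge has weight strictly greater than the heaviest edge on the tree path between its endpoints, so the MST is unique.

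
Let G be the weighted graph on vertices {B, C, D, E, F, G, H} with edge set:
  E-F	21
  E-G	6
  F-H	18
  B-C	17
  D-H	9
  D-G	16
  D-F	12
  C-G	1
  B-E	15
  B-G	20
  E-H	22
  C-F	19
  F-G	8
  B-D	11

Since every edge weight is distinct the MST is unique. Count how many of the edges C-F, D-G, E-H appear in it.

Kruskal's algorithm — process edges by increasing weight (ties by edge label):
C-G (1): add. Components now {B} {C,G} {D} {E} {F} {H}
E-G (6): add. Components now {B} {C,E,G} {D} {F} {H}
F-G (8): add. Components now {B} {C,E,F,G} {D} {H}
D-H (9): add. Components now {B} {C,E,F,G} {D,H}
B-D (11): add. Components now {B,D,H} {C,E,F,G}
D-F (12): add. Components now {B,C,D,E,F,G,H}
MST edge set: {C-G, E-G, F-G, D-H, B-D, D-F}.
Of the listed edges, {} are in the MST → 0.

0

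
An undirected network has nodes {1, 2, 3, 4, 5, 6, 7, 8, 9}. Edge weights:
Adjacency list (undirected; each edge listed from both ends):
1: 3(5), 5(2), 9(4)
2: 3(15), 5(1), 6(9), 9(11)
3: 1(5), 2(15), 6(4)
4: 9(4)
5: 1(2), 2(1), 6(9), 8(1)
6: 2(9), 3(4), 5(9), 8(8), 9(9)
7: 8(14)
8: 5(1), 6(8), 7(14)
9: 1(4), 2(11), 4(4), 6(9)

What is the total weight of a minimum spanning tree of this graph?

Prim, starting at 3.
Step 1: frontier [3 6 4, 1 3 5, 2 3 15] → take 3 6 (4); add 6.
Step 2: frontier [1 3 5, 2 3 15, 6 8 8, 2 6 9, 5 6 9, 6 9 9] → take 1 3 (5); add 1.
Step 3: frontier [1 5 2, 1 9 4, 2 3 15, 6 8 8, 2 6 9, 5 6 9, 6 9 9] → take 1 5 (2); add 5.
Step 4: frontier [1 9 4, 2 3 15, 2 5 1, 5 8 1, 6 8 8, 2 6 9, 6 9 9] → take 2 5 (1); add 2.
Step 5: frontier [1 9 4, 2 9 11, 5 8 1, 6 8 8, 6 9 9] → take 5 8 (1); add 8.
Step 6: frontier [1 9 4, 2 9 11, 6 9 9, 7 8 14] → take 1 9 (4); add 9.
Step 7: frontier [7 8 14, 4 9 4] → take 4 9 (4); add 4.
Step 8: frontier [7 8 14] → take 7 8 (14); add 7.
MST edges: 3 6, 1 3, 1 5, 2 5, 5 8, 1 9, 4 9, 7 8; total weight 4+5+2+1+1+4+4+14 = 35.

35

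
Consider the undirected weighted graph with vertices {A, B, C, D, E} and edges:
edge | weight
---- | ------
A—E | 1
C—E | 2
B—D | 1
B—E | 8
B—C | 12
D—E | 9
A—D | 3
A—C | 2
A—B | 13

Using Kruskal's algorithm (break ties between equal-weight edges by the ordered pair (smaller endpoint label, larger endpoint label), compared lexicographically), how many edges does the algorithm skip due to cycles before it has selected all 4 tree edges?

1

Sort edges by weight, then run Kruskal:
A—E (1): add. Components now {A,E} {B} {C} {D}
B—D (1): add. Components now {A,E} {B,D} {C}
A—C (2): add. Components now {A,C,E} {B,D}
C—E (2): skip — C and E already connected.
A—D (3): add. Components now {A,B,C,D,E}
Edges rejected before the tree was complete: 1.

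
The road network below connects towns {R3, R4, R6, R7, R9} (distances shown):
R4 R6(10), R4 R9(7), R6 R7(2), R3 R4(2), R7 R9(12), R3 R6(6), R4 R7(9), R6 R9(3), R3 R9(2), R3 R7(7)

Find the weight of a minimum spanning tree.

Kruskal: consider edges lightest-first.
R3 R4 (2): add — endpoints in different components.
R3 R9 (2): add — endpoints in different components.
R6 R7 (2): add — endpoints in different components.
R6 R9 (3): add — endpoints in different components.
MST edges: R3 R4, R3 R9, R6 R7, R6 R9; total weight 2+2+2+3 = 9.

9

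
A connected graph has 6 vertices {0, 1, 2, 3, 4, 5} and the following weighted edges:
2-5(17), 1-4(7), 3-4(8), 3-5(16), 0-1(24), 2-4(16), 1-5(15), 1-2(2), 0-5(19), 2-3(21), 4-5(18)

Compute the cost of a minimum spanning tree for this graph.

Grow the tree from 1 using Prim:
Step 1: cheapest edge leaving the tree is 1-2 (2); add 2.
Step 2: cheapest edge leaving the tree is 1-4 (7); add 4.
Step 3: cheapest edge leaving the tree is 3-4 (8); add 3.
Step 4: cheapest edge leaving the tree is 1-5 (15); add 5.
Step 5: cheapest edge leaving the tree is 0-5 (19); add 0.
MST edges: 1-2, 1-4, 3-4, 1-5, 0-5; total weight 2+7+8+15+19 = 51.

51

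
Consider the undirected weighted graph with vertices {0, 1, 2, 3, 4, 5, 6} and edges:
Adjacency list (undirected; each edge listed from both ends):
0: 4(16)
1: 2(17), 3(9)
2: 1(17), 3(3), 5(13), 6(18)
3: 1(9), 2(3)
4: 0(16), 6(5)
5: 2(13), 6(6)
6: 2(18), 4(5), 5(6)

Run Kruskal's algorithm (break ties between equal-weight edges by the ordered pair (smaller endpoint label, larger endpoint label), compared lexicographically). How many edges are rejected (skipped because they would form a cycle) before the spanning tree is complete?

0

Kruskal: consider edges lightest-first.
2 3 (3): add. Components now {0} {1} {2,3} {4} {5} {6}
4 6 (5): add. Components now {0} {1} {2,3} {4,6} {5}
5 6 (6): add. Components now {0} {1} {2,3} {4,5,6}
1 3 (9): add. Components now {0} {1,2,3} {4,5,6}
2 5 (13): add. Components now {0} {1,2,3,4,5,6}
0 4 (16): add. Components now {0,1,2,3,4,5,6}
Edges rejected before the tree was complete: 0.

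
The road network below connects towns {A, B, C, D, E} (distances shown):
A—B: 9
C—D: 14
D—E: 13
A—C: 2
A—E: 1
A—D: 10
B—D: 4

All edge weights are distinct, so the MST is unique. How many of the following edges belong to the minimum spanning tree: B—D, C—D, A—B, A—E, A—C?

Kruskal's algorithm — process edges by increasing weight (ties by edge label):
A—E (1): add. Components now {A,E} {B} {C} {D}
A—C (2): add. Components now {A,C,E} {B} {D}
B—D (4): add. Components now {A,C,E} {B,D}
A—B (9): add. Components now {A,B,C,D,E}
MST edge set: {A—E, A—C, B—D, A—B}.
Of the listed edges, {B—D, A—B, A—E, A—C} are in the MST → 4.

4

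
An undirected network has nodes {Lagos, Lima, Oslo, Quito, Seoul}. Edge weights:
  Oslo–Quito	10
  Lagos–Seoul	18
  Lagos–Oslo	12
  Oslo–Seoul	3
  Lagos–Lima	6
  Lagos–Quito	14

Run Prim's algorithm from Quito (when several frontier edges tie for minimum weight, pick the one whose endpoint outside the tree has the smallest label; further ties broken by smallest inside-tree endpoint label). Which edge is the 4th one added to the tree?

Lagos-Lima

Prim's algorithm from Quito:
Step 1: frontier [Oslo–Quito 10, Lagos–Quito 14] → take Oslo–Quito (10); add Oslo.
Step 2: frontier [Oslo–Seoul 3, Lagos–Oslo 12, Lagos–Quito 14] → take Oslo–Seoul (3); add Seoul.
Step 3: frontier [Lagos–Oslo 12, Lagos–Quito 14, Lagos–Seoul 18] → take Lagos–Oslo (12); add Lagos.
Step 4: frontier [Lagos–Lima 6] → take Lagos–Lima (6); add Lima.
The 4th edge added is Lagos–Lima.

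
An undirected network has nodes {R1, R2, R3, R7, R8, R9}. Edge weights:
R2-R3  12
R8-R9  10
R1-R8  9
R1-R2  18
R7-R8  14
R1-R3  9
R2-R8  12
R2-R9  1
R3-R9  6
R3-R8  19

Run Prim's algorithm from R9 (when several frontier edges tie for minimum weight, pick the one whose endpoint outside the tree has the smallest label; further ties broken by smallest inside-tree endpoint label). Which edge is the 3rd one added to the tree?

Prim's algorithm from R9:
Step 1: cheapest edge leaving the tree is R2-R9 (1); add R2.
Step 2: cheapest edge leaving the tree is R3-R9 (6); add R3.
Step 3: cheapest edge leaving the tree is R1-R3 (9); add R1.
Step 4: cheapest edge leaving the tree is R1-R8 (9); add R8.
Step 5: cheapest edge leaving the tree is R7-R8 (14); add R7.
The 3rd edge added is R1-R3.

R1-R3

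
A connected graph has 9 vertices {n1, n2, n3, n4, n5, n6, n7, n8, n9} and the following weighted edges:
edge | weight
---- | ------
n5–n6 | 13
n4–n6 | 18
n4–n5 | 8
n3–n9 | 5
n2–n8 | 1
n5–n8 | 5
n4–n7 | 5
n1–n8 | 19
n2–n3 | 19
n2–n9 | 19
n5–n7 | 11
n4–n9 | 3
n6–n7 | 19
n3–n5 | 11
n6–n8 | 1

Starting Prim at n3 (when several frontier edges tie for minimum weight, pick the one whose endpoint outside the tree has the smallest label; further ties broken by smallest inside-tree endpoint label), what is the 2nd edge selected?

Prim's algorithm from n3:
Step 1: cheapest edge leaving the tree is n3–n9 (5); add n9.
Step 2: cheapest edge leaving the tree is n4–n9 (3); add n4.
Step 3: cheapest edge leaving the tree is n4–n7 (5); add n7.
Step 4: cheapest edge leaving the tree is n4–n5 (8); add n5.
Step 5: cheapest edge leaving the tree is n5–n8 (5); add n8.
Step 6: cheapest edge leaving the tree is n2–n8 (1); add n2.
Step 7: cheapest edge leaving the tree is n6–n8 (1); add n6.
Step 8: cheapest edge leaving the tree is n1–n8 (19); add n1.
The 2nd edge added is n4–n9.

n4-n9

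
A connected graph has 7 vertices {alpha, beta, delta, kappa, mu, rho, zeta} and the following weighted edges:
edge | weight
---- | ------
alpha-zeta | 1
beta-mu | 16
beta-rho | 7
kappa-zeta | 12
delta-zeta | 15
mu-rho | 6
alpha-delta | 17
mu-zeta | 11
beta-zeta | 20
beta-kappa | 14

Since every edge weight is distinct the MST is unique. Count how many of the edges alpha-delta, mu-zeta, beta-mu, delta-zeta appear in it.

Sort edges by weight, then run Kruskal:
alpha-zeta (1): add. Components now {rho} {beta} {delta} {alpha,zeta} {kappa} {mu}
mu-rho (6): add. Components now {mu,rho} {beta} {delta} {alpha,zeta} {kappa}
beta-rho (7): add. Components now {beta,mu,rho} {delta} {alpha,zeta} {kappa}
mu-zeta (11): add. Components now {alpha,beta,mu,rho,zeta} {delta} {kappa}
kappa-zeta (12): add. Components now {alpha,beta,kappa,mu,rho,zeta} {delta}
beta-kappa (14): skip — beta and kappa already connected.
delta-zeta (15): add. Components now {alpha,beta,delta,kappa,mu,rho,zeta}
MST edge set: {alpha-zeta, mu-rho, beta-rho, mu-zeta, kappa-zeta, delta-zeta}.
Of the listed edges, {mu-zeta, delta-zeta} are in the MST → 2.

2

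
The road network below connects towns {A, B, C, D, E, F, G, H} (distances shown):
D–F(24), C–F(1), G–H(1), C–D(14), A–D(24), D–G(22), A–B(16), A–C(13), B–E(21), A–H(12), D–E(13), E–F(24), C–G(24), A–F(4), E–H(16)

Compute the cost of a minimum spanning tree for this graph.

61

Sort edges by weight, then run Kruskal:
C–F (1): add — endpoints in different components.
G–H (1): add — endpoints in different components.
A–F (4): add — endpoints in different components.
A–H (12): add — endpoints in different components.
A–C (13): skip — A and C already connected.
D–E (13): add — endpoints in different components.
C–D (14): add — endpoints in different components.
A–B (16): add — endpoints in different components.
MST edges: C–F, G–H, A–F, A–H, D–E, C–D, A–B; total weight 1+1+4+12+13+14+16 = 61.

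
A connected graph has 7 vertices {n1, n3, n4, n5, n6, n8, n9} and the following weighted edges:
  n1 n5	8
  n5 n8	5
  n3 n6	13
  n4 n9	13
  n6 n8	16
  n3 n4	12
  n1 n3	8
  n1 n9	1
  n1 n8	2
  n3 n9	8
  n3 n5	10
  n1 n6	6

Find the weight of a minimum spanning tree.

34

Sort edges by weight, then run Kruskal:
n1 n9 (1): add. Components now {n3} {n1,n9} {n6} {n4} {n8} {n5}
n1 n8 (2): add. Components now {n3} {n1,n8,n9} {n6} {n4} {n5}
n5 n8 (5): add. Components now {n3} {n1,n5,n8,n9} {n6} {n4}
n1 n6 (6): add. Components now {n3} {n1,n5,n6,n8,n9} {n4}
n1 n3 (8): add. Components now {n1,n3,n5,n6,n8,n9} {n4}
n1 n5 (8): skip — n1 and n5 already connected.
n3 n9 (8): skip — n3 and n9 already connected.
n3 n5 (10): skip — n3 and n5 already connected.
n3 n4 (12): add. Components now {n1,n3,n4,n5,n6,n8,n9}
MST edges: n1 n9, n1 n8, n5 n8, n1 n6, n1 n3, n3 n4; total weight 1+2+5+6+8+12 = 34.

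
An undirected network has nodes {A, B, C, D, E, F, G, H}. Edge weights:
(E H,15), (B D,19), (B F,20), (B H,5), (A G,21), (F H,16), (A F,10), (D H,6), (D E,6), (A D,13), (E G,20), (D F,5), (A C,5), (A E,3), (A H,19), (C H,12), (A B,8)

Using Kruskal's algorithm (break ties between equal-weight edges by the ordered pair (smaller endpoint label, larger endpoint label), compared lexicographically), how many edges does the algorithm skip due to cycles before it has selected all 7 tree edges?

Sort edges by weight, then run Kruskal:
A E (3): add — endpoints in different components.
A C (5): add — endpoints in different components.
B H (5): add — endpoints in different components.
D F (5): add — endpoints in different components.
D E (6): add — endpoints in different components.
D H (6): add — endpoints in different components.
A B (8): skip — A and B already connected.
A F (10): skip — A and F already connected.
C H (12): skip — C and H already connected.
A D (13): skip — A and D already connected.
E H (15): skip — E and H already connected.
F H (16): skip — F and H already connected.
A H (19): skip — A and H already connected.
B D (19): skip — B and D already connected.
B F (20): skip — B and F already connected.
E G (20): add — endpoints in different components.
Edges rejected before the tree was complete: 9.

9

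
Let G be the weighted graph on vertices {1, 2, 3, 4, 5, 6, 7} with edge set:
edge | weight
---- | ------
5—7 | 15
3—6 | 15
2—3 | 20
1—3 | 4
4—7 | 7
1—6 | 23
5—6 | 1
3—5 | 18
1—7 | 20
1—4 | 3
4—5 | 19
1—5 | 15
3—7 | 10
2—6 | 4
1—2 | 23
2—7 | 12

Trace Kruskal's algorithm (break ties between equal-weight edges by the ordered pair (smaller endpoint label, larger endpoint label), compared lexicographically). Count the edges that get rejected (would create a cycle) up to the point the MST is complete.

Sort edges by weight, then run Kruskal:
5—6 (1): add — endpoints in different components.
1—4 (3): add — endpoints in different components.
1—3 (4): add — endpoints in different components.
2—6 (4): add — endpoints in different components.
4—7 (7): add — endpoints in different components.
3—7 (10): skip — 3 and 7 already connected.
2—7 (12): add — endpoints in different components.
Edges rejected before the tree was complete: 1.

1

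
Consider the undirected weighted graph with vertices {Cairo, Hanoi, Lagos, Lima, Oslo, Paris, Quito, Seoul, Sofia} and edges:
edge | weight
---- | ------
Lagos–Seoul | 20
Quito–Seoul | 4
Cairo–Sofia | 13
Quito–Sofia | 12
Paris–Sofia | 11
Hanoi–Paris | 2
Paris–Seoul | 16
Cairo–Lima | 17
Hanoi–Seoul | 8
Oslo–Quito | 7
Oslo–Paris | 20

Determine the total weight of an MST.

82

Prim's algorithm from Seoul:
Step 1: frontier [Quito–Seoul 4, Hanoi–Seoul 8, Paris–Seoul 16, Lagos–Seoul 20] → take Quito–Seoul (4); add Quito.
Step 2: frontier [Oslo–Quito 7, Quito–Sofia 12, Hanoi–Seoul 8, Paris–Seoul 16, Lagos–Seoul 20] → take Oslo–Quito (7); add Oslo.
Step 3: frontier [Oslo–Paris 20, Quito–Sofia 12, Hanoi–Seoul 8, Paris–Seoul 16, Lagos–Seoul 20] → take Hanoi–Seoul (8); add Hanoi.
Step 4: frontier [Hanoi–Paris 2, Oslo–Paris 20, Quito–Sofia 12, Paris–Seoul 16, Lagos–Seoul 20] → take Hanoi–Paris (2); add Paris.
Step 5: frontier [Paris–Sofia 11, Quito–Sofia 12, Lagos–Seoul 20] → take Paris–Sofia (11); add Sofia.
Step 6: frontier [Lagos–Seoul 20, Cairo–Sofia 13] → take Cairo–Sofia (13); add Cairo.
Step 7: frontier [Cairo–Lima 17, Lagos–Seoul 20] → take Cairo–Lima (17); add Lima.
Step 8: frontier [Lagos–Seoul 20] → take Lagos–Seoul (20); add Lagos.
MST edges: Quito–Seoul, Oslo–Quito, Hanoi–Seoul, Hanoi–Paris, Paris–Sofia, Cairo–Sofia, Cairo–Lima, Lagos–Seoul; total weight 4+7+8+2+11+13+17+20 = 82.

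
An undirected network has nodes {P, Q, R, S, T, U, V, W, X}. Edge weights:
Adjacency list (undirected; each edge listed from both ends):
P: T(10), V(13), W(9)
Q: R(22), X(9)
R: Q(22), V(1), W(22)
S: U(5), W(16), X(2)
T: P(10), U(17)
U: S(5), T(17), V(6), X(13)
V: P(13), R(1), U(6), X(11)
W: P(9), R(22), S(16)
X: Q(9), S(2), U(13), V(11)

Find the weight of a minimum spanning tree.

55

Grow the tree from P using Prim:
Step 1: cheapest edge leaving the tree is P W (9); add W.
Step 2: cheapest edge leaving the tree is P T (10); add T.
Step 3: cheapest edge leaving the tree is P V (13); add V.
Step 4: cheapest edge leaving the tree is R V (1); add R.
Step 5: cheapest edge leaving the tree is U V (6); add U.
Step 6: cheapest edge leaving the tree is S U (5); add S.
Step 7: cheapest edge leaving the tree is S X (2); add X.
Step 8: cheapest edge leaving the tree is Q X (9); add Q.
MST edges: P W, P T, P V, R V, U V, S U, S X, Q X; total weight 9+10+13+1+6+5+2+9 = 55.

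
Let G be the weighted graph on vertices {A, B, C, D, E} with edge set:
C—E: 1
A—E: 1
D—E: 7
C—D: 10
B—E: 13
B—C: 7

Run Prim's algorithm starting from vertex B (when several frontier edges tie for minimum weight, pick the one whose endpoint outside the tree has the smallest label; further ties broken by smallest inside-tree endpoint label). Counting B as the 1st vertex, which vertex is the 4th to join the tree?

A

Prim's algorithm from B:
Step 1: cheapest edge leaving the tree is B—C (7); add C.
Step 2: cheapest edge leaving the tree is C—E (1); add E.
Step 3: cheapest edge leaving the tree is A—E (1); add A.
Step 4: cheapest edge leaving the tree is D—E (7); add D.
Vertex order: B, C, E, A, D. The 4th vertex is A.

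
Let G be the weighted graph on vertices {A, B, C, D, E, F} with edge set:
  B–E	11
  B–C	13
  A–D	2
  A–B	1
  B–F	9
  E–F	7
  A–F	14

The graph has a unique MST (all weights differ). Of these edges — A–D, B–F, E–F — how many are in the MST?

Kruskal: consider edges lightest-first.
A–B (1): add. Components now {A,B} {C} {D} {E} {F}
A–D (2): add. Components now {A,B,D} {C} {E} {F}
E–F (7): add. Components now {A,B,D} {C} {E,F}
B–F (9): add. Components now {A,B,D,E,F} {C}
B–E (11): skip — B and E already connected.
B–C (13): add. Components now {A,B,C,D,E,F}
MST edge set: {A–B, A–D, E–F, B–F, B–C}.
Of the listed edges, {A–D, B–F, E–F} are in the MST → 3.

3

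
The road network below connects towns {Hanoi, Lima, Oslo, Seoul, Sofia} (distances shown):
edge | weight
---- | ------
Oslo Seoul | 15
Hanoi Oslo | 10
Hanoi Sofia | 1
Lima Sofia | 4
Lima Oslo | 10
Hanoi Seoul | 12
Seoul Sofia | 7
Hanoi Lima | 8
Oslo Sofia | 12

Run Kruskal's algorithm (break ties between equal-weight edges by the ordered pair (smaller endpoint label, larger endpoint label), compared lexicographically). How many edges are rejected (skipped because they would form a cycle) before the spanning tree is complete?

Sort edges by weight, then run Kruskal:
Hanoi Sofia (1): add — endpoints in different components.
Lima Sofia (4): add — endpoints in different components.
Seoul Sofia (7): add — endpoints in different components.
Hanoi Lima (8): skip — Hanoi and Lima already connected.
Hanoi Oslo (10): add — endpoints in different components.
Edges rejected before the tree was complete: 1.

1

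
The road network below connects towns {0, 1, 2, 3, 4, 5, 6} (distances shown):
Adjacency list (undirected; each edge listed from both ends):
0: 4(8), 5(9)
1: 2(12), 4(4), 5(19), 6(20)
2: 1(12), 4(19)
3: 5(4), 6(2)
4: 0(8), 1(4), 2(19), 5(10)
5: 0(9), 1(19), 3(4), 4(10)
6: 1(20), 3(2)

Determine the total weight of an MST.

39

Grow the tree from 2 using Prim:
Step 1: cheapest edge leaving the tree is 1 2 (12); add 1.
Step 2: cheapest edge leaving the tree is 1 4 (4); add 4.
Step 3: cheapest edge leaving the tree is 0 4 (8); add 0.
Step 4: cheapest edge leaving the tree is 0 5 (9); add 5.
Step 5: cheapest edge leaving the tree is 3 5 (4); add 3.
Step 6: cheapest edge leaving the tree is 3 6 (2); add 6.
MST edges: 1 2, 1 4, 0 4, 0 5, 3 5, 3 6; total weight 12+4+8+9+4+2 = 39.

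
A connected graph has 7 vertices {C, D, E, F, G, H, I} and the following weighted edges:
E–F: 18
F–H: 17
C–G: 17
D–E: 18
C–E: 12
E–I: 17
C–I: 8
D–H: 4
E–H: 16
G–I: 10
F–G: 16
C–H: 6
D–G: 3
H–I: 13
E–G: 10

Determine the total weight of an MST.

47

Sort edges by weight, then run Kruskal:
D–G (3): add — endpoints in different components.
D–H (4): add — endpoints in different components.
C–H (6): add — endpoints in different components.
C–I (8): add — endpoints in different components.
E–G (10): add — endpoints in different components.
G–I (10): skip — G and I already connected.
C–E (12): skip — C and E already connected.
H–I (13): skip — H and I already connected.
E–H (16): skip — E and H already connected.
F–G (16): add — endpoints in different components.
MST edges: D–G, D–H, C–H, C–I, E–G, F–G; total weight 3+4+6+8+10+16 = 47.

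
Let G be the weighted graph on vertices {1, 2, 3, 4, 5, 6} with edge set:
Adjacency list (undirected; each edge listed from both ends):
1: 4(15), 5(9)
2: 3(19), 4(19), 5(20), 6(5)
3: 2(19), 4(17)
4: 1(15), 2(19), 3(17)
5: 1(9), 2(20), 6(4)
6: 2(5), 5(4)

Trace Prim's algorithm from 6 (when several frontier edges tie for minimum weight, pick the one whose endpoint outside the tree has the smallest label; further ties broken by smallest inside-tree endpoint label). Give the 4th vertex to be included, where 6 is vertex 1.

1

Prim, starting at 6.
Step 1: cheapest edge leaving the tree is 5 6 (4); add 5.
Step 2: cheapest edge leaving the tree is 2 6 (5); add 2.
Step 3: cheapest edge leaving the tree is 1 5 (9); add 1.
Step 4: cheapest edge leaving the tree is 1 4 (15); add 4.
Step 5: cheapest edge leaving the tree is 3 4 (17); add 3.
Vertex order: 6, 5, 2, 1, 4, 3. The 4th vertex is 1.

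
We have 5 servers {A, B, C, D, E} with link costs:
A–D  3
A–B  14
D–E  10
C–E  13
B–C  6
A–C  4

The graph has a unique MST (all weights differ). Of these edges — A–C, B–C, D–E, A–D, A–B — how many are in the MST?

4

Sort edges by weight, then run Kruskal:
A–D (3): add. Components now {A,D} {B} {C} {E}
A–C (4): add. Components now {A,C,D} {B} {E}
B–C (6): add. Components now {A,B,C,D} {E}
D–E (10): add. Components now {A,B,C,D,E}
MST edge set: {A–D, A–C, B–C, D–E}.
Of the listed edges, {A–C, B–C, D–E, A–D} are in the MST → 4.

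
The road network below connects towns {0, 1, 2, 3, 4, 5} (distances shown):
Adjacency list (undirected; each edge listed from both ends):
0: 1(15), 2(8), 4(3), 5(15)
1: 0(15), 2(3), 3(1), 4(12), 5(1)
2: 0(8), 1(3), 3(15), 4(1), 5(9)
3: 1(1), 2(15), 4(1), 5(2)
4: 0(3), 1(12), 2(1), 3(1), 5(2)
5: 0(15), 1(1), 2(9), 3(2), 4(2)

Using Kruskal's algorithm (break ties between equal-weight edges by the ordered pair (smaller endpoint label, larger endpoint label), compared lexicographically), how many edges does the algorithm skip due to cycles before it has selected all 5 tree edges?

2

Kruskal's algorithm — process edges by increasing weight (ties by edge label):
1 3 (1): add. Components now {0} {1,3} {2} {4} {5}
1 5 (1): add. Components now {0} {1,3,5} {2} {4}
2 4 (1): add. Components now {0} {1,3,5} {2,4}
3 4 (1): add. Components now {0} {1,2,3,4,5}
3 5 (2): skip — 3 and 5 already connected.
4 5 (2): skip — 4 and 5 already connected.
0 4 (3): add. Components now {0,1,2,3,4,5}
Edges rejected before the tree was complete: 2.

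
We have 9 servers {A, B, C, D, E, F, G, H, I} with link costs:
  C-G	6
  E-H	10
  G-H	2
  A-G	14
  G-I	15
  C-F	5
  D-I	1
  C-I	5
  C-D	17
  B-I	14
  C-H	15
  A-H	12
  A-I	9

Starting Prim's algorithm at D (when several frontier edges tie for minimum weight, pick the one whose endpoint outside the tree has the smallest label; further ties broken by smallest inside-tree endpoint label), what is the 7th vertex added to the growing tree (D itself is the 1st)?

Grow the tree from D using Prim:
Step 1: cheapest edge leaving the tree is D-I (1); add I.
Step 2: cheapest edge leaving the tree is C-I (5); add C.
Step 3: cheapest edge leaving the tree is C-F (5); add F.
Step 4: cheapest edge leaving the tree is C-G (6); add G.
Step 5: cheapest edge leaving the tree is G-H (2); add H.
Step 6: cheapest edge leaving the tree is A-I (9); add A.
Step 7: cheapest edge leaving the tree is E-H (10); add E.
Step 8: cheapest edge leaving the tree is B-I (14); add B.
Vertex order: D, I, C, F, G, H, A, E, B. The 7th vertex is A.

A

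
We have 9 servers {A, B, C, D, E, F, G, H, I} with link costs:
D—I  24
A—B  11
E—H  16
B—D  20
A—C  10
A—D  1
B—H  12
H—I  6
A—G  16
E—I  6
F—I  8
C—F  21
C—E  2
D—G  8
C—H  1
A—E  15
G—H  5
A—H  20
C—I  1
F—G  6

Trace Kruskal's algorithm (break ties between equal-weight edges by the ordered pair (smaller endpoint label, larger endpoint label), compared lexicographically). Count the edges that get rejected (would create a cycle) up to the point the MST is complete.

Kruskal: consider edges lightest-first.
A—D (1): add — endpoints in different components.
C—H (1): add — endpoints in different components.
C—I (1): add — endpoints in different components.
C—E (2): add — endpoints in different components.
G—H (5): add — endpoints in different components.
E—I (6): skip — E and I already connected.
F—G (6): add — endpoints in different components.
H—I (6): skip — H and I already connected.
D—G (8): add — endpoints in different components.
F—I (8): skip — F and I already connected.
A—C (10): skip — A and C already connected.
A—B (11): add — endpoints in different components.
Edges rejected before the tree was complete: 4.

4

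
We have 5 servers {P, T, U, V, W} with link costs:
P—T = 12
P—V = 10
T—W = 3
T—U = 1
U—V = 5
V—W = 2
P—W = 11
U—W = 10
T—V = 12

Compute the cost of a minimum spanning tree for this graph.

Kruskal: consider edges lightest-first.
T—U (1): add. Components now {T,U} {W} {P} {V}
V—W (2): add. Components now {T,U} {V,W} {P}
T—W (3): add. Components now {T,U,V,W} {P}
U—V (5): skip — U and V already connected.
P—V (10): add. Components now {P,T,U,V,W}
MST edges: T—U, V—W, T—W, P—V; total weight 1+2+3+10 = 16.

16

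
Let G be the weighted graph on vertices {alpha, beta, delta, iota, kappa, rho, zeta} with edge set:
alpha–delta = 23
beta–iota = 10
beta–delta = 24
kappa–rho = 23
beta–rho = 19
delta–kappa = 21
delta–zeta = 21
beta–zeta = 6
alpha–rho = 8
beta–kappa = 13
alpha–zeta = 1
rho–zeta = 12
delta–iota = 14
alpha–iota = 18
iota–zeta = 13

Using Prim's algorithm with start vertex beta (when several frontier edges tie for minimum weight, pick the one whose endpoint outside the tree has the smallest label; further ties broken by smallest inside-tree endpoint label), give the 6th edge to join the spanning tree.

delta-iota

Prim's algorithm from beta:
Step 1: cheapest edge leaving the tree is beta–zeta (6); add zeta.
Step 2: cheapest edge leaving the tree is alpha–zeta (1); add alpha.
Step 3: cheapest edge leaving the tree is alpha–rho (8); add rho.
Step 4: cheapest edge leaving the tree is beta–iota (10); add iota.
Step 5: cheapest edge leaving the tree is beta–kappa (13); add kappa.
Step 6: cheapest edge leaving the tree is delta–iota (14); add delta.
The 6th edge added is delta–iota.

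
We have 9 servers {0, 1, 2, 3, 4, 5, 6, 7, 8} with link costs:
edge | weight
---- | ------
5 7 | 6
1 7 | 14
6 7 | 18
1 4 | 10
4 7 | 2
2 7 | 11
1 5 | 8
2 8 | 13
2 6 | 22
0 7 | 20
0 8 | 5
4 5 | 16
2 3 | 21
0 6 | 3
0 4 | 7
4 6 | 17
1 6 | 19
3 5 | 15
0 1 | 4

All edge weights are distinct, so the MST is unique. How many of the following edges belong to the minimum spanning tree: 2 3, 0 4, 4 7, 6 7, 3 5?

Kruskal: consider edges lightest-first.
4 7 (2): add — endpoints in different components.
0 6 (3): add — endpoints in different components.
0 1 (4): add — endpoints in different components.
0 8 (5): add — endpoints in different components.
5 7 (6): add — endpoints in different components.
0 4 (7): add — endpoints in different components.
1 5 (8): skip — 1 and 5 already connected.
1 4 (10): skip — 1 and 4 already connected.
2 7 (11): add — endpoints in different components.
2 8 (13): skip — 2 and 8 already connected.
1 7 (14): skip — 1 and 7 already connected.
3 5 (15): add — endpoints in different components.
MST edge set: {4 7, 0 6, 0 1, 0 8, 5 7, 0 4, 2 7, 3 5}.
Of the listed edges, {0 4, 4 7, 3 5} are in the MST → 3.

3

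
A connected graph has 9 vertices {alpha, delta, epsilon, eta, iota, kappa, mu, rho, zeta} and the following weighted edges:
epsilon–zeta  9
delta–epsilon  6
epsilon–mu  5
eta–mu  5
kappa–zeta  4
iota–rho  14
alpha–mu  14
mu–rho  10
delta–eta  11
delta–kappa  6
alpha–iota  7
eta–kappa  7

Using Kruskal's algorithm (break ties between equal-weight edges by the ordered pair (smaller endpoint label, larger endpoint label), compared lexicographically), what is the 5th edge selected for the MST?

Kruskal's algorithm — process edges by increasing weight (ties by edge label):
kappa–zeta (4): add — endpoints in different components.
epsilon–mu (5): add — endpoints in different components.
eta–mu (5): add — endpoints in different components.
delta–epsilon (6): add — endpoints in different components.
delta–kappa (6): add — endpoints in different components.
alpha–iota (7): add — endpoints in different components.
eta–kappa (7): skip — kappa and eta already connected.
epsilon–zeta (9): skip — epsilon and zeta already connected.
mu–rho (10): add — endpoints in different components.
delta–eta (11): skip — delta and eta already connected.
alpha–mu (14): add — endpoints in different components.
The 5th edge added is delta–kappa.

delta-kappa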